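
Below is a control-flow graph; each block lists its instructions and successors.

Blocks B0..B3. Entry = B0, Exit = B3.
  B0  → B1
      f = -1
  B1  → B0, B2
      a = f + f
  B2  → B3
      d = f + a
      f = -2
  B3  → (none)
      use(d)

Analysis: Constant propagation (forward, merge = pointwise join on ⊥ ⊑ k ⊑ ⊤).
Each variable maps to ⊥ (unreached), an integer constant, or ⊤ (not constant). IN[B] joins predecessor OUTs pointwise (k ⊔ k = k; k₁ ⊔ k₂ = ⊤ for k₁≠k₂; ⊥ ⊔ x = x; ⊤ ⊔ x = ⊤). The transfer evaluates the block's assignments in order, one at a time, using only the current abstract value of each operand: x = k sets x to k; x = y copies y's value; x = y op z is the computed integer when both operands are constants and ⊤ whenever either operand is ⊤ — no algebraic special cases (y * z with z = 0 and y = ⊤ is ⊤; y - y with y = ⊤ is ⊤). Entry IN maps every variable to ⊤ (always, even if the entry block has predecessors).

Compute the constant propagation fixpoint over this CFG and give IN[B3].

Per-block solution:
  B0:  IN=(all ⊤)  OUT={f:-1; rest ⊤}
  B1:  IN={f:-1; rest ⊤}  OUT={a:-2, f:-1; rest ⊤}
  B2:  IN={a:-2, f:-1; rest ⊤}  OUT={a:-2, d:-3, f:-2; rest ⊤}
  B3:  IN={a:-2, d:-3, f:-2; rest ⊤}  OUT={a:-2, d:-3, f:-2; rest ⊤}

Merge at B3: IN[B3] = OUT[B2] = {a: -2, b: ⊤, c: ⊤, d: -3, e: ⊤, f: -2}

Answer: {a: -2, b: ⊤, c: ⊤, d: -3, e: ⊤, f: -2}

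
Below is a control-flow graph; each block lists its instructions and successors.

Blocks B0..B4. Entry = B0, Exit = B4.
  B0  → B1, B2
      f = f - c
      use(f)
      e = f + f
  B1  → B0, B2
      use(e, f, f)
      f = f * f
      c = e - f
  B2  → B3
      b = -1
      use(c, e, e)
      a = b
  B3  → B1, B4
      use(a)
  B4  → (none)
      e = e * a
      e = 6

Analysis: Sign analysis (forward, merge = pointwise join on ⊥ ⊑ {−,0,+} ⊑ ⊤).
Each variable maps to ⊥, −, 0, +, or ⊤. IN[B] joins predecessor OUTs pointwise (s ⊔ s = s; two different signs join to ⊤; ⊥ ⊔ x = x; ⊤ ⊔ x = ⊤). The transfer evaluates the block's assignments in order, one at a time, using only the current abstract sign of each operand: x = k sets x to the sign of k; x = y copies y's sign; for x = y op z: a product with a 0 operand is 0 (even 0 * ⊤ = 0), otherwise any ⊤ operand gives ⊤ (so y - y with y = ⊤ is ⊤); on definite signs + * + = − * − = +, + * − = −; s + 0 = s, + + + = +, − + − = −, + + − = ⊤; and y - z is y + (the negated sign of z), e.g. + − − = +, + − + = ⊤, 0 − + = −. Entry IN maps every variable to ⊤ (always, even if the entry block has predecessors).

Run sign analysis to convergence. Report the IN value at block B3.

Answer: {a: -, b: -, c: ⊤, d: ⊤, e: ⊤, f: ⊤}

Trace:
Converged values:
  B0: | IN=(all ⊤) | OUT=(all ⊤)
  B1: | IN=(all ⊤) | OUT=(all ⊤)
  B2: | IN=(all ⊤) | OUT={a:-, b:-; rest ⊤}
  B3: | IN={a:-, b:-; rest ⊤} | OUT={a:-, b:-; rest ⊤}
  B4: | IN={a:-, b:-; rest ⊤} | OUT={a:-, b:-, e:+; rest ⊤}

Merge at B3: IN[B3] = OUT[B2] = {a: -, b: -, c: ⊤, d: ⊤, e: ⊤, f: ⊤}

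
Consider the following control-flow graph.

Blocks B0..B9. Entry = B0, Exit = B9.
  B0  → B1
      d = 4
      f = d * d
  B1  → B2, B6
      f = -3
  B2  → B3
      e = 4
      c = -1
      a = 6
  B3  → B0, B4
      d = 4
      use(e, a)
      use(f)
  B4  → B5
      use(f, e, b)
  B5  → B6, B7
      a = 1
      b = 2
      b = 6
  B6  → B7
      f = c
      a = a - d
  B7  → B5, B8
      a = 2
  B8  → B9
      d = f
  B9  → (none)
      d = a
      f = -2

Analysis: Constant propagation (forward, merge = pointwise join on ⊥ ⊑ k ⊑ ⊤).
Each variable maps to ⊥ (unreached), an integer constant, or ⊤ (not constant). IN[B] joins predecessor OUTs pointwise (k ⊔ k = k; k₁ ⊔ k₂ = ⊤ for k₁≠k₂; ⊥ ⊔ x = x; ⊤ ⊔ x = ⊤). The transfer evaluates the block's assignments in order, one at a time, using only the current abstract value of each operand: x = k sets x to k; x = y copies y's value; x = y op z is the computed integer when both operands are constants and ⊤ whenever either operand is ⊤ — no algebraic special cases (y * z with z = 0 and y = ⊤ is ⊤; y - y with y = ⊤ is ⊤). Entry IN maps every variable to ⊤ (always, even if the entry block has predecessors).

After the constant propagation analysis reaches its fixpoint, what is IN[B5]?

Answer: {a: ⊤, b: ⊤, c: ⊤, d: 4, e: ⊤, f: ⊤}

Trace:
Fixpoint table:
  B0: | IN=(all ⊤) | OUT={d:4, f:16; rest ⊤}
  B1: | IN={d:4, f:16; rest ⊤} | OUT={d:4, f:-3; rest ⊤}
  B2: | IN={d:4, f:-3; rest ⊤} | OUT={a:6, c:-1, d:4, e:4, f:-3; rest ⊤}
  B3: | IN={a:6, c:-1, d:4, e:4, f:-3; rest ⊤} | OUT={a:6, c:-1, d:4, e:4, f:-3; rest ⊤}
  B4: | IN={a:6, c:-1, d:4, e:4, f:-3; rest ⊤} | OUT={a:6, c:-1, d:4, e:4, f:-3; rest ⊤}
  B5: | IN={d:4; rest ⊤} | OUT={a:1, b:6, d:4; rest ⊤}
  B6: | IN={d:4; rest ⊤} | OUT={d:4; rest ⊤}
  B7: | IN={d:4; rest ⊤} | OUT={a:2, d:4; rest ⊤}
  B8: | IN={a:2, d:4; rest ⊤} | OUT={a:2; rest ⊤}
  B9: | IN={a:2; rest ⊤} | OUT={a:2, d:2, f:-2; rest ⊤}

Merge at B5: IN[B5] = OUT[B4] ⊔ OUT[B7] = {a: ⊤, b: ⊤, c: ⊤, d: 4, e: ⊤, f: ⊤}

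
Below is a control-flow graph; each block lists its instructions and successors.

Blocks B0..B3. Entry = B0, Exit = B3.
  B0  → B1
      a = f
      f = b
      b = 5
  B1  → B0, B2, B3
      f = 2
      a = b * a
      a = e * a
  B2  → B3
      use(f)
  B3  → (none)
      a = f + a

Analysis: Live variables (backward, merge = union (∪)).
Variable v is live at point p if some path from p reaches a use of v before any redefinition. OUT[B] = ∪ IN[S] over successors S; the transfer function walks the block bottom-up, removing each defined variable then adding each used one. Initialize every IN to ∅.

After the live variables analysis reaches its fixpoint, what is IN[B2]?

Answer: {a, f}

Working:
Converged values:
  B0:   IN={b, e, f}   OUT={a, b, e}
  B1:   IN={a, b, e}   OUT={a, b, e, f}
  B2:   IN={a, f}   OUT={a, f}
  B3:   IN={a, f}   OUT={}

Merge at B2: OUT[B2] = IN[B3] = {a, f}
Applying B2's transfer function to that OUT value gives IN[B2] (row B2 above).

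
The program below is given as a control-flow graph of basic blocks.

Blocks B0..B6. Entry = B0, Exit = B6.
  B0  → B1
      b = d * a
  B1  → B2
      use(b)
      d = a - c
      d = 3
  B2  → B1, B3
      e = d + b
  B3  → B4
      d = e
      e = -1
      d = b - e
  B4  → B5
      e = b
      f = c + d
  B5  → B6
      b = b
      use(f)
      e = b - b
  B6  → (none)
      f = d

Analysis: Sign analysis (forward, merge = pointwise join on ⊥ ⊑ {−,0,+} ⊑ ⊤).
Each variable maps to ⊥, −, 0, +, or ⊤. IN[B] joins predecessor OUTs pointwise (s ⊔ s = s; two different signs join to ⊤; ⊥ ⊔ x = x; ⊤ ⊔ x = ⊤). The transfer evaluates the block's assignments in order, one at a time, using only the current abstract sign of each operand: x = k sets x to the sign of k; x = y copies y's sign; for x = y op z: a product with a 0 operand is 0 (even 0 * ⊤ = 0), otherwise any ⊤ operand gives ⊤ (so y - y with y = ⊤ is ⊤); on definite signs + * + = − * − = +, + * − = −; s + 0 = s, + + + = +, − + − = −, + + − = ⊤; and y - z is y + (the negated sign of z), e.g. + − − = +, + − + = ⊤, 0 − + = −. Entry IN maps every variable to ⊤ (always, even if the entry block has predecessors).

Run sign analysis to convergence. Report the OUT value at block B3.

Answer: {a: ⊤, b: ⊤, c: ⊤, d: ⊤, e: -, f: ⊤}

Trace:
Per-block solution:
  B0: | IN=(all ⊤) | OUT=(all ⊤)
  B1: | IN=(all ⊤) | OUT={d:+; rest ⊤}
  B2: | IN={d:+; rest ⊤} | OUT={d:+; rest ⊤}
  B3: | IN={d:+; rest ⊤} | OUT={e:-; rest ⊤}
  B4: | IN={e:-; rest ⊤} | OUT=(all ⊤)
  B5: | IN=(all ⊤) | OUT=(all ⊤)
  B6: | IN=(all ⊤) | OUT=(all ⊤)

Merge at B3: IN[B3] = OUT[B2] = {a: ⊤, b: ⊤, c: ⊤, d: +, e: ⊤, f: ⊤}
Applying B3's transfer function to that IN value gives OUT[B3] (row B3 above).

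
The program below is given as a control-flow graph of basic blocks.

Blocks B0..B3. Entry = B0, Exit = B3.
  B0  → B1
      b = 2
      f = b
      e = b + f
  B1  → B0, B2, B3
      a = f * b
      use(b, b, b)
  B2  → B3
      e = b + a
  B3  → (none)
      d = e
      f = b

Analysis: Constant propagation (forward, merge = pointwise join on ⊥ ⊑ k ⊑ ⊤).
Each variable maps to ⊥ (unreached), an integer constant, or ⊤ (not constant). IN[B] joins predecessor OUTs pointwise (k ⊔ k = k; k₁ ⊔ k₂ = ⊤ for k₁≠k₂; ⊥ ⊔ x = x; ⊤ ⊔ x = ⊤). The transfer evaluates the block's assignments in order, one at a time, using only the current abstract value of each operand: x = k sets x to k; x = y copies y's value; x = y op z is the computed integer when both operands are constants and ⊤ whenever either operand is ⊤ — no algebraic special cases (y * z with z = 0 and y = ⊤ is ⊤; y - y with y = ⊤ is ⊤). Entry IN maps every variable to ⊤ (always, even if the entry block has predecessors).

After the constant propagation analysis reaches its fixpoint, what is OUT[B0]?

Answer: {a: ⊤, b: 2, c: ⊤, d: ⊤, e: 4, f: 2}

Trace:
Fixpoint table:
  B0: | IN=(all ⊤) | OUT={b:2, e:4, f:2; rest ⊤}
  B1: | IN={b:2, e:4, f:2; rest ⊤} | OUT={a:4, b:2, e:4, f:2; rest ⊤}
  B2: | IN={a:4, b:2, e:4, f:2; rest ⊤} | OUT={a:4, b:2, e:6, f:2; rest ⊤}
  B3: | IN={a:4, b:2, f:2; rest ⊤} | OUT={a:4, b:2, f:2; rest ⊤}

Merge at B0 (entry node, so the boundary value (all ⊤) is joined with the incoming edge(s)): IN[B0] = (all ⊤) ⊔ OUT[B1] = {a: ⊤, b: ⊤, c: ⊤, d: ⊤, e: ⊤, f: ⊤}
Applying B0's transfer function to that IN value gives OUT[B0] (row B0 above).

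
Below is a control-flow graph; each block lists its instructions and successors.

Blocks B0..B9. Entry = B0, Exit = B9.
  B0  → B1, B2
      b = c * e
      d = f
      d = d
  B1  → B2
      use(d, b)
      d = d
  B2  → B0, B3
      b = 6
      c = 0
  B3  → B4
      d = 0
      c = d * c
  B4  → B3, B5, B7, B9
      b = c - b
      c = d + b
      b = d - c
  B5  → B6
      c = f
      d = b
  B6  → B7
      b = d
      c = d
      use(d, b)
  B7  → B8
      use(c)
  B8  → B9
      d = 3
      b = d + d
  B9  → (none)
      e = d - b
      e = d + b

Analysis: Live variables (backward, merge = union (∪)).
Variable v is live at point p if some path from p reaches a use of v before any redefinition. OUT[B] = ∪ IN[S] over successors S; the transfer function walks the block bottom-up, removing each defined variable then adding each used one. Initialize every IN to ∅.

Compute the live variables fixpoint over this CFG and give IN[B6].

Answer: {d}

Derivation:
Fixpoint table:
  B0:   IN={c, e, f}   OUT={b, d, e, f}
  B1:   IN={b, d, e, f}   OUT={e, f}
  B2:   IN={e, f}   OUT={b, c, e, f}
  B3:   IN={b, c, f}   OUT={b, c, d, f}
  B4:   IN={b, c, d, f}   OUT={b, c, d, f}
  B5:   IN={b, f}   OUT={d}
  B6:   IN={d}   OUT={c}
  B7:   IN={c}   OUT={}
  B8:   IN={}   OUT={b, d}
  B9:   IN={b, d}   OUT={}

Merge at B6: OUT[B6] = IN[B7] = {c}
Applying B6's transfer function to that OUT value gives IN[B6] (row B6 above).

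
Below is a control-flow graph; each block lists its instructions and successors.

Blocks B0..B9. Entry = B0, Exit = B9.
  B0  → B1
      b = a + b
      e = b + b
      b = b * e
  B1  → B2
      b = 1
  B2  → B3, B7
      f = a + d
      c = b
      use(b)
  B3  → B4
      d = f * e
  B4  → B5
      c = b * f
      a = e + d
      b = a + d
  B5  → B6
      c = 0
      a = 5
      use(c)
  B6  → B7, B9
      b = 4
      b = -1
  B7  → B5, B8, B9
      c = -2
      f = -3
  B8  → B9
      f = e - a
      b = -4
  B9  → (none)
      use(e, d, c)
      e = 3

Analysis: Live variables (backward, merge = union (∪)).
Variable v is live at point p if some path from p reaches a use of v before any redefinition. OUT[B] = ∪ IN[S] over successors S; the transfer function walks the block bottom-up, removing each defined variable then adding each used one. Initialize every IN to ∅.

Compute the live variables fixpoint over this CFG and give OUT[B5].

Answer: {a, c, d, e}

Working:
Converged values:
  B0:   IN={a, b, d}   OUT={a, d, e}
  B1:   IN={a, d, e}   OUT={a, b, d, e}
  B2:   IN={a, b, d, e}   OUT={a, b, d, e, f}
  B3:   IN={b, e, f}   OUT={b, d, e, f}
  B4:   IN={b, d, e, f}   OUT={d, e}
  B5:   IN={d, e}   OUT={a, c, d, e}
  B6:   IN={a, c, d, e}   OUT={a, c, d, e}
  B7:   IN={a, d, e}   OUT={a, c, d, e}
  B8:   IN={a, c, d, e}   OUT={c, d, e}
  B9:   IN={c, d, e}   OUT={}

Merge at B5: OUT[B5] = IN[B6] = {a, c, d, e}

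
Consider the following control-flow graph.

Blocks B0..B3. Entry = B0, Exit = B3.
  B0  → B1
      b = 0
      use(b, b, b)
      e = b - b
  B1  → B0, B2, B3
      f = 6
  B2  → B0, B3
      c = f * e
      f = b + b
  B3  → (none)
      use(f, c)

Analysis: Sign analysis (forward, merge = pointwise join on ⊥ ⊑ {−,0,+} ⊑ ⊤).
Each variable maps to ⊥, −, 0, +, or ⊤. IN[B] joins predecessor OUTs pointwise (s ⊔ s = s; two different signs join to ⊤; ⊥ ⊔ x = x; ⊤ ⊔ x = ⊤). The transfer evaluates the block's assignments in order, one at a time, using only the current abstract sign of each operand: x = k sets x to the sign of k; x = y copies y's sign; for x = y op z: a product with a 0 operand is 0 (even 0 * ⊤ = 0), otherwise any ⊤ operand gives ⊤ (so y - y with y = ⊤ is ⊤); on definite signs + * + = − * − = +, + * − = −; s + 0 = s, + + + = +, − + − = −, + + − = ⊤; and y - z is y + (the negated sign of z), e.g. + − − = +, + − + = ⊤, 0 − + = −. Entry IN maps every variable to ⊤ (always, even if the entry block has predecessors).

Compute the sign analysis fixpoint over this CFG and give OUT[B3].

Per-block solution:
  B0: | IN=(all ⊤) | OUT={b:0, e:0; rest ⊤}
  B1: | IN={b:0, e:0; rest ⊤} | OUT={b:0, e:0, f:+; rest ⊤}
  B2: | IN={b:0, e:0, f:+; rest ⊤} | OUT={b:0, c:0, e:0, f:0; rest ⊤}
  B3: | IN={b:0, e:0; rest ⊤} | OUT={b:0, e:0; rest ⊤}

Merge at B3: IN[B3] = OUT[B1] ⊔ OUT[B2] = {a: ⊤, b: 0, c: ⊤, d: ⊤, e: 0, f: ⊤}
Applying B3's transfer function to that IN value gives OUT[B3] (row B3 above).

Answer: {a: ⊤, b: 0, c: ⊤, d: ⊤, e: 0, f: ⊤}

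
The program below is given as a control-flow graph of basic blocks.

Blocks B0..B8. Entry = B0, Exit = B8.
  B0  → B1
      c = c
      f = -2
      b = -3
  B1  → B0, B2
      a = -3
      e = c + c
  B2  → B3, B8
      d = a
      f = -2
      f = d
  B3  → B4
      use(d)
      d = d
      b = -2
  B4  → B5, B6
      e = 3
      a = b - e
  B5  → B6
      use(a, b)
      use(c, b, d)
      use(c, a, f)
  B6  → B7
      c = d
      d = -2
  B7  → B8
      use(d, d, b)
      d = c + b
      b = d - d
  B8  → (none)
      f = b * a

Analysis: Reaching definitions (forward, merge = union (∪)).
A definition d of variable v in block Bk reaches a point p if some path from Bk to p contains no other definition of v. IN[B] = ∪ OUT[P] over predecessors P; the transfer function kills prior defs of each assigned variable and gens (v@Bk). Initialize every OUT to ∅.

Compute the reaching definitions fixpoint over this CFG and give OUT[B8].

Answer: {a@B1, a@B4, b@B0, b@B7, c@B0, c@B6, d@B2, d@B7, e@B1, e@B4, f@B8}

Working:
Converged values:
  B0:  IN={a@B1, b@B0, c@B0, e@B1, f@B0}  OUT={a@B1, b@B0, c@B0, e@B1, f@B0}
  B1:  IN={a@B1, b@B0, c@B0, e@B1, f@B0}  OUT={a@B1, b@B0, c@B0, e@B1, f@B0}
  B2:  IN={a@B1, b@B0, c@B0, e@B1, f@B0}  OUT={a@B1, b@B0, c@B0, d@B2, e@B1, f@B2}
  B3:  IN={a@B1, b@B0, c@B0, d@B2, e@B1, f@B2}  OUT={a@B1, b@B3, c@B0, d@B3, e@B1, f@B2}
  B4:  IN={a@B1, b@B3, c@B0, d@B3, e@B1, f@B2}  OUT={a@B4, b@B3, c@B0, d@B3, e@B4, f@B2}
  B5:  IN={a@B4, b@B3, c@B0, d@B3, e@B4, f@B2}  OUT={a@B4, b@B3, c@B0, d@B3, e@B4, f@B2}
  B6:  IN={a@B4, b@B3, c@B0, d@B3, e@B4, f@B2}  OUT={a@B4, b@B3, c@B6, d@B6, e@B4, f@B2}
  B7:  IN={a@B4, b@B3, c@B6, d@B6, e@B4, f@B2}  OUT={a@B4, b@B7, c@B6, d@B7, e@B4, f@B2}
  B8:  IN={a@B1, a@B4, b@B0, b@B7, c@B0, c@B6, d@B2, d@B7, e@B1, e@B4, f@B2}  OUT={a@B1, a@B4, b@B0, b@B7, c@B0, c@B6, d@B2, d@B7, e@B1, e@B4, f@B8}

Merge at B8: IN[B8] = OUT[B2] ⊔ OUT[B7] = {a@B1, a@B4, b@B0, b@B7, c@B0, c@B6, d@B2, d@B7, e@B1, e@B4, f@B2}
Applying B8's transfer function to that IN value gives OUT[B8] (row B8 above).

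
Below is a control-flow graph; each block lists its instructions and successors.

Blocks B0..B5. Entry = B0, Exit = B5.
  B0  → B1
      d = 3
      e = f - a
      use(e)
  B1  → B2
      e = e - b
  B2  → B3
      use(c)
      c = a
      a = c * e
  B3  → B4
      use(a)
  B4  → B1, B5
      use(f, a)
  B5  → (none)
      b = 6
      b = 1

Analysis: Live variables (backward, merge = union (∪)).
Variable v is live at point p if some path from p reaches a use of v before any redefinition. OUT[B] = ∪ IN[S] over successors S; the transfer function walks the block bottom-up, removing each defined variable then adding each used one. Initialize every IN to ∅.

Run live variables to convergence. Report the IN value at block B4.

Answer: {a, b, c, e, f}

Derivation:
Per-block solution:
  B0:   IN={a, b, c, f}   OUT={a, b, c, e, f}
  B1:   IN={a, b, c, e, f}   OUT={a, b, c, e, f}
  B2:   IN={a, b, c, e, f}   OUT={a, b, c, e, f}
  B3:   IN={a, b, c, e, f}   OUT={a, b, c, e, f}
  B4:   IN={a, b, c, e, f}   OUT={a, b, c, e, f}
  B5:   IN={}   OUT={}

Merge at B4: OUT[B4] = IN[B1] ⊔ IN[B5] = {a, b, c, e, f}
Applying B4's transfer function to that OUT value gives IN[B4] (row B4 above).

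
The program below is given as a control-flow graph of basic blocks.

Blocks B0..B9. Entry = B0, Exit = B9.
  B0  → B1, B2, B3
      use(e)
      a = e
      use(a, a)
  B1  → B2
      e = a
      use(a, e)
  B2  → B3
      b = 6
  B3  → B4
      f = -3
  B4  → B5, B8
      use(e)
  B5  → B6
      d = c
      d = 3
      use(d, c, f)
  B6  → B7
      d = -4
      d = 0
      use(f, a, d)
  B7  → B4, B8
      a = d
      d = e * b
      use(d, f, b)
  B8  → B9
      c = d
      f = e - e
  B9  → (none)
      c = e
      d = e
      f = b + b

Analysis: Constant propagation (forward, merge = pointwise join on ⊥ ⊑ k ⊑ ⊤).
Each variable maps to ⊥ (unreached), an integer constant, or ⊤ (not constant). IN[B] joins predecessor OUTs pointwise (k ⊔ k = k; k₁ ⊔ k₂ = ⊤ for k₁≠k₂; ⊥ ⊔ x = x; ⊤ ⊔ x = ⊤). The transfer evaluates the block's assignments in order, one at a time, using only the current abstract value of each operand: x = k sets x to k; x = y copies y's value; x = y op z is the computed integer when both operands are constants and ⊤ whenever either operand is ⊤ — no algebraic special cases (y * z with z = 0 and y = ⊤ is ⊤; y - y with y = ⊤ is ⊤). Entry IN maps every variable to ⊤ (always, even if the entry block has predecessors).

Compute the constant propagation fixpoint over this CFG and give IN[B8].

Fixpoint table:
  B0: | IN=(all ⊤) | OUT=(all ⊤)
  B1: | IN=(all ⊤) | OUT=(all ⊤)
  B2: | IN=(all ⊤) | OUT={b:6; rest ⊤}
  B3: | IN=(all ⊤) | OUT={f:-3; rest ⊤}
  B4: | IN={f:-3; rest ⊤} | OUT={f:-3; rest ⊤}
  B5: | IN={f:-3; rest ⊤} | OUT={d:3, f:-3; rest ⊤}
  B6: | IN={d:3, f:-3; rest ⊤} | OUT={d:0, f:-3; rest ⊤}
  B7: | IN={d:0, f:-3; rest ⊤} | OUT={a:0, f:-3; rest ⊤}
  B8: | IN={f:-3; rest ⊤} | OUT=(all ⊤)
  B9: | IN=(all ⊤) | OUT=(all ⊤)

Merge at B8: IN[B8] = OUT[B4] ⊔ OUT[B7] = {a: ⊤, b: ⊤, c: ⊤, d: ⊤, e: ⊤, f: -3}

Answer: {a: ⊤, b: ⊤, c: ⊤, d: ⊤, e: ⊤, f: -3}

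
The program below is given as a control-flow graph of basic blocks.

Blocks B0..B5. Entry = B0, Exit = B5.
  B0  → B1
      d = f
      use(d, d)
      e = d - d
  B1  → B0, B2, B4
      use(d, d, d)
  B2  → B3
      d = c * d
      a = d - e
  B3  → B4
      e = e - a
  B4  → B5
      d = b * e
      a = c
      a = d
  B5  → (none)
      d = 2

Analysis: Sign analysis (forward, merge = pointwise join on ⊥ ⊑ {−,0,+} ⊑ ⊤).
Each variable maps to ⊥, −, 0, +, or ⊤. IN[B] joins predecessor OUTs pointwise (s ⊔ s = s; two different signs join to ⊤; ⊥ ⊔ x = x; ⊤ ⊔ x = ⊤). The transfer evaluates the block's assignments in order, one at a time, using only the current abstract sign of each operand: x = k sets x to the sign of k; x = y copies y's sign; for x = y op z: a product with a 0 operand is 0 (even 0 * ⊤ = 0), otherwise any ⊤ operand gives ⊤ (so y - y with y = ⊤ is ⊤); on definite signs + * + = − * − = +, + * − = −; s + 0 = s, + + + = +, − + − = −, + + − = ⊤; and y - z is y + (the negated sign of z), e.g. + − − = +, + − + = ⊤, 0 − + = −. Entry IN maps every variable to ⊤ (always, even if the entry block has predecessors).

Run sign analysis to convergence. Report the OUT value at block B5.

Fixpoint table:
  B0:  IN=(all ⊤)  OUT=(all ⊤)
  B1:  IN=(all ⊤)  OUT=(all ⊤)
  B2:  IN=(all ⊤)  OUT=(all ⊤)
  B3:  IN=(all ⊤)  OUT=(all ⊤)
  B4:  IN=(all ⊤)  OUT=(all ⊤)
  B5:  IN=(all ⊤)  OUT={d:+; rest ⊤}

Merge at B5: IN[B5] = OUT[B4] = {a: ⊤, b: ⊤, c: ⊤, d: ⊤, e: ⊤, f: ⊤}
Applying B5's transfer function to that IN value gives OUT[B5] (row B5 above).

Answer: {a: ⊤, b: ⊤, c: ⊤, d: +, e: ⊤, f: ⊤}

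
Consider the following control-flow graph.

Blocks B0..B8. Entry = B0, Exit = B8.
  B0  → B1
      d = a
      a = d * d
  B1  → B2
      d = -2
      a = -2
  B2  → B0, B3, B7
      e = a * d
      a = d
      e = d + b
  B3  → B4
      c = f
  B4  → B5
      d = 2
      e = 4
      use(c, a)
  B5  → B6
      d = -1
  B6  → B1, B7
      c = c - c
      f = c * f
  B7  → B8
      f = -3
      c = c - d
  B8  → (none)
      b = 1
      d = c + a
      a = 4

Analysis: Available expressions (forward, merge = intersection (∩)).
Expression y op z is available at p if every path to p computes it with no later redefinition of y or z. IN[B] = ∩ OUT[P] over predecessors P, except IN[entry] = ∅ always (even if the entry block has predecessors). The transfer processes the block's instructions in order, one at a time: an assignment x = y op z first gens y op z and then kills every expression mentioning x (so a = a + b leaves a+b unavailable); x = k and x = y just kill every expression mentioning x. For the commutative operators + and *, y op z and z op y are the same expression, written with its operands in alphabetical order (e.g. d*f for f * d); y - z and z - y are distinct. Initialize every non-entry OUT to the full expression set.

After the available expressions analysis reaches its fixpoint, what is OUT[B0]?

Per-block solution:
  B0:   IN={}   OUT={d*d}
  B1:   IN={}   OUT={}
  B2:   IN={}   OUT={b+d}
  B3:   IN={b+d}   OUT={b+d}
  B4:   IN={b+d}   OUT={}
  B5:   IN={}   OUT={}
  B6:   IN={}   OUT={}
  B7:   IN={}   OUT={}
  B8:   IN={}   OUT={}

Merge at B0 (entry node, so the boundary value {} is joined with the incoming edge(s)): IN[B0] = {} ∩ OUT[B2] = {}
Applying B0's transfer function to that IN value gives OUT[B0] (row B0 above).

Answer: {d*d}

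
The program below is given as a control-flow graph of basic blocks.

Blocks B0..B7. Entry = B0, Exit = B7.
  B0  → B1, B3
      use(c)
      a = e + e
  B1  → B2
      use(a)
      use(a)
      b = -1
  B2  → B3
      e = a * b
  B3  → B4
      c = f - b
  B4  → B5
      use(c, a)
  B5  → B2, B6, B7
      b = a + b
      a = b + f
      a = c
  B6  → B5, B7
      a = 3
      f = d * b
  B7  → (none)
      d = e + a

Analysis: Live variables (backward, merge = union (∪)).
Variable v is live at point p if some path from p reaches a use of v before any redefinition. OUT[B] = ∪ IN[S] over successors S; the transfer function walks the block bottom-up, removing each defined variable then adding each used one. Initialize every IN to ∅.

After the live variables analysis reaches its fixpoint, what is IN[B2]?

Answer: {a, b, d, f}

Trace:
Converged values:
  B0:  IN={b, c, d, e, f}  OUT={a, b, d, e, f}
  B1:  IN={a, d, f}  OUT={a, b, d, f}
  B2:  IN={a, b, d, f}  OUT={a, b, d, e, f}
  B3:  IN={a, b, d, e, f}  OUT={a, b, c, d, e, f}
  B4:  IN={a, b, c, d, e, f}  OUT={a, b, c, d, e, f}
  B5:  IN={a, b, c, d, e, f}  OUT={a, b, c, d, e, f}
  B6:  IN={b, c, d, e}  OUT={a, b, c, d, e, f}
  B7:  IN={a, e}  OUT={}

Merge at B2: OUT[B2] = IN[B3] = {a, b, d, e, f}
Applying B2's transfer function to that OUT value gives IN[B2] (row B2 above).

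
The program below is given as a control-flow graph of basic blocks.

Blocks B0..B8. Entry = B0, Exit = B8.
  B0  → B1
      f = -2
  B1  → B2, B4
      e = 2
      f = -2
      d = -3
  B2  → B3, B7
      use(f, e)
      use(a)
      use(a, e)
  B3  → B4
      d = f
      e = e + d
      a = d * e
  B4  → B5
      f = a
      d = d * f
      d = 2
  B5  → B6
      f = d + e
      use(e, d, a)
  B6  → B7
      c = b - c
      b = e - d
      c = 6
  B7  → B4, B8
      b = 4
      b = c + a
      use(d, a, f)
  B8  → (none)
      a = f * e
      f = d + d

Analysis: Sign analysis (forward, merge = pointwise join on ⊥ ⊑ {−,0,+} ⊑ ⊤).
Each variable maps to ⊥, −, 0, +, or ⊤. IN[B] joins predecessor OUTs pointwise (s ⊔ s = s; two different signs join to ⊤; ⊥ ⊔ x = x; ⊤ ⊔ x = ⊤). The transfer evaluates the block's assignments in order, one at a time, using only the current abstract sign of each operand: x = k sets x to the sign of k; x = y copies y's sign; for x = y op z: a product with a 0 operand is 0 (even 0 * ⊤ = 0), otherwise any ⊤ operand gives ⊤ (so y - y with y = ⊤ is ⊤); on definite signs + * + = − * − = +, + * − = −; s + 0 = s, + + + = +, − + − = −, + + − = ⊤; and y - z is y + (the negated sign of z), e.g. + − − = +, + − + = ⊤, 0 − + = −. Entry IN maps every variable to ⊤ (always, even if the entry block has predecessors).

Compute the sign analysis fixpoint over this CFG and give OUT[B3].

Answer: {a: ⊤, b: ⊤, c: ⊤, d: -, e: ⊤, f: -}

Trace:
Fixpoint table:
  B0:   IN=(all ⊤)   OUT={f:-; rest ⊤}
  B1:   IN={f:-; rest ⊤}   OUT={d:-, e:+, f:-; rest ⊤}
  B2:   IN={d:-, e:+, f:-; rest ⊤}   OUT={d:-, e:+, f:-; rest ⊤}
  B3:   IN={d:-, e:+, f:-; rest ⊤}   OUT={d:-, f:-; rest ⊤}
  B4:   IN=(all ⊤)   OUT={d:+; rest ⊤}
  B5:   IN={d:+; rest ⊤}   OUT={d:+; rest ⊤}
  B6:   IN={d:+; rest ⊤}   OUT={c:+, d:+; rest ⊤}
  B7:   IN=(all ⊤)   OUT=(all ⊤)
  B8:   IN=(all ⊤)   OUT=(all ⊤)

Merge at B3: IN[B3] = OUT[B2] = {a: ⊤, b: ⊤, c: ⊤, d: -, e: +, f: -}
Applying B3's transfer function to that IN value gives OUT[B3] (row B3 above).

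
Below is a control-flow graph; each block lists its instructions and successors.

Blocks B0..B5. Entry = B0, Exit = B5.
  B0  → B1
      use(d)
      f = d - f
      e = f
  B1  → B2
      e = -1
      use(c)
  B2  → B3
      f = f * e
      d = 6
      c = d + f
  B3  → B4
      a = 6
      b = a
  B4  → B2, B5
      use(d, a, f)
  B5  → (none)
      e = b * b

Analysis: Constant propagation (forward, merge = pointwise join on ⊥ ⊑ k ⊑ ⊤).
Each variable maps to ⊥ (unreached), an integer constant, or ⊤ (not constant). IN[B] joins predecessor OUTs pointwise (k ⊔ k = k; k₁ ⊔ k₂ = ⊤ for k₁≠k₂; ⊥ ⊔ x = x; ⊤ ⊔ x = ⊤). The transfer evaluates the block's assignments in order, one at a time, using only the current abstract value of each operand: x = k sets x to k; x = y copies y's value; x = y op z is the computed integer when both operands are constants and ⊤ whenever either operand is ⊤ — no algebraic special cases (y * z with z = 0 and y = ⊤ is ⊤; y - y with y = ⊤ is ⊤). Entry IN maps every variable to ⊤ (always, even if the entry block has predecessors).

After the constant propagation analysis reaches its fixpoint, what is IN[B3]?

Answer: {a: ⊤, b: ⊤, c: ⊤, d: 6, e: -1, f: ⊤}

Working:
Per-block solution:
  B0:  IN=(all ⊤)  OUT=(all ⊤)
  B1:  IN=(all ⊤)  OUT={e:-1; rest ⊤}
  B2:  IN={e:-1; rest ⊤}  OUT={d:6, e:-1; rest ⊤}
  B3:  IN={d:6, e:-1; rest ⊤}  OUT={a:6, b:6, d:6, e:-1; rest ⊤}
  B4:  IN={a:6, b:6, d:6, e:-1; rest ⊤}  OUT={a:6, b:6, d:6, e:-1; rest ⊤}
  B5:  IN={a:6, b:6, d:6, e:-1; rest ⊤}  OUT={a:6, b:6, d:6, e:36; rest ⊤}

Merge at B3: IN[B3] = OUT[B2] = {a: ⊤, b: ⊤, c: ⊤, d: 6, e: -1, f: ⊤}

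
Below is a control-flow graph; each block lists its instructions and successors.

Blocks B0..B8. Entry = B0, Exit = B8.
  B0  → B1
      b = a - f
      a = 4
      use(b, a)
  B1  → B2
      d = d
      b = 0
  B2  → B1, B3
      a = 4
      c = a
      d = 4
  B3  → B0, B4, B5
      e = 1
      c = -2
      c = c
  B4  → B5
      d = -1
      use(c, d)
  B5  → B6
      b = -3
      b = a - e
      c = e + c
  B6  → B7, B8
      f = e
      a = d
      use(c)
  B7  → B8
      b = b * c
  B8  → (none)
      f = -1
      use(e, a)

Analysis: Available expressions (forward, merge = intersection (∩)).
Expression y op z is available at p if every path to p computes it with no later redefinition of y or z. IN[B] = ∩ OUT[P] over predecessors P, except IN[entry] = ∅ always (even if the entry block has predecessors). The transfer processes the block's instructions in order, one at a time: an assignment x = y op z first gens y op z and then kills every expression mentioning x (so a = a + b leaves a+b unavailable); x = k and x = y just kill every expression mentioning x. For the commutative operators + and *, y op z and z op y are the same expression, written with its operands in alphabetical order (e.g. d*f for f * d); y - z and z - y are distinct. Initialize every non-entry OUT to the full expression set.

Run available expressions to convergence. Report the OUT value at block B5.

Converged values:
  B0:   IN={}   OUT={}
  B1:   IN={}   OUT={}
  B2:   IN={}   OUT={}
  B3:   IN={}   OUT={}
  B4:   IN={}   OUT={}
  B5:   IN={}   OUT={a-e}
  B6:   IN={a-e}   OUT={}
  B7:   IN={}   OUT={}
  B8:   IN={}   OUT={}

Merge at B5: IN[B5] = OUT[B3] ∩ OUT[B4] = {}
Applying B5's transfer function to that IN value gives OUT[B5] (row B5 above).

Answer: {a-e}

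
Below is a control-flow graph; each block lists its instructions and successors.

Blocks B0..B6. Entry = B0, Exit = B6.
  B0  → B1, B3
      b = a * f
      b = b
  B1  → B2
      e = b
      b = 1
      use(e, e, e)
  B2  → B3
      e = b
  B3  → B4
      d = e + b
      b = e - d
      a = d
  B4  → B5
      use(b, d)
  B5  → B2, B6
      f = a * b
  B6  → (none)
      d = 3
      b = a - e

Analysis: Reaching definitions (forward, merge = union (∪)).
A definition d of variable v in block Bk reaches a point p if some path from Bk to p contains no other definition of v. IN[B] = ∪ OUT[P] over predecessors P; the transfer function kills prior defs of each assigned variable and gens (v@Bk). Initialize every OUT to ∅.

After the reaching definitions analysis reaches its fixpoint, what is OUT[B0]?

Answer: {b@B0}

Working:
Per-block solution:
  B0: | IN={} | OUT={b@B0}
  B1: | IN={b@B0} | OUT={b@B1, e@B1}
  B2: | IN={a@B3, b@B1, b@B3, d@B3, e@B1, e@B2, f@B5} | OUT={a@B3, b@B1, b@B3, d@B3, e@B2, f@B5}
  B3: | IN={a@B3, b@B0, b@B1, b@B3, d@B3, e@B2, f@B5} | OUT={a@B3, b@B3, d@B3, e@B2, f@B5}
  B4: | IN={a@B3, b@B3, d@B3, e@B2, f@B5} | OUT={a@B3, b@B3, d@B3, e@B2, f@B5}
  B5: | IN={a@B3, b@B3, d@B3, e@B2, f@B5} | OUT={a@B3, b@B3, d@B3, e@B2, f@B5}
  B6: | IN={a@B3, b@B3, d@B3, e@B2, f@B5} | OUT={a@B3, b@B6, d@B6, e@B2, f@B5}

B0 is the boundary node: IN[B0] = {}
Applying B0's transfer function to that IN value gives OUT[B0] (row B0 above).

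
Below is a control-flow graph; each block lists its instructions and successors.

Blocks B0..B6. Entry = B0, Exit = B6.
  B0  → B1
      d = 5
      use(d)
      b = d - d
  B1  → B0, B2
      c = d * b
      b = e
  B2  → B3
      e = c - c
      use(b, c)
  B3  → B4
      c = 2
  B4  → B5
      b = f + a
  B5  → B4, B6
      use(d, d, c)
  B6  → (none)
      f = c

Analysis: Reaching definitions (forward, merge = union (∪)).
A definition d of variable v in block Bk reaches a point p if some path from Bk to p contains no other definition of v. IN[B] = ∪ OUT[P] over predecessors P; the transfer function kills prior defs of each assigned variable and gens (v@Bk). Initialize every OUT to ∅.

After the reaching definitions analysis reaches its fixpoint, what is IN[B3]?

Converged values:
  B0: | IN={b@B1, c@B1, d@B0} | OUT={b@B0, c@B1, d@B0}
  B1: | IN={b@B0, c@B1, d@B0} | OUT={b@B1, c@B1, d@B0}
  B2: | IN={b@B1, c@B1, d@B0} | OUT={b@B1, c@B1, d@B0, e@B2}
  B3: | IN={b@B1, c@B1, d@B0, e@B2} | OUT={b@B1, c@B3, d@B0, e@B2}
  B4: | IN={b@B1, b@B4, c@B3, d@B0, e@B2} | OUT={b@B4, c@B3, d@B0, e@B2}
  B5: | IN={b@B4, c@B3, d@B0, e@B2} | OUT={b@B4, c@B3, d@B0, e@B2}
  B6: | IN={b@B4, c@B3, d@B0, e@B2} | OUT={b@B4, c@B3, d@B0, e@B2, f@B6}

Merge at B3: IN[B3] = OUT[B2] = {b@B1, c@B1, d@B0, e@B2}

Answer: {b@B1, c@B1, d@B0, e@B2}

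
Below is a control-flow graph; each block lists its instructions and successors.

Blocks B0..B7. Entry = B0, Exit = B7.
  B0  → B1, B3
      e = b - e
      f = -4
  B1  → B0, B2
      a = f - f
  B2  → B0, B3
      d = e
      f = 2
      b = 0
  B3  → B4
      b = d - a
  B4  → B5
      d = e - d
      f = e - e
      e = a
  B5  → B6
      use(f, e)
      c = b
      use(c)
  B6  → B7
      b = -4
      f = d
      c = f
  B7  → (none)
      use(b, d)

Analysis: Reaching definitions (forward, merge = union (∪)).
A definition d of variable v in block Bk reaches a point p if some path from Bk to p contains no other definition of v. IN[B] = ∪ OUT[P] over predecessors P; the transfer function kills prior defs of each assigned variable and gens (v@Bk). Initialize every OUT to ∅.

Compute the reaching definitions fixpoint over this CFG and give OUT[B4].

Answer: {a@B1, b@B3, d@B4, e@B4, f@B4}

Derivation:
Per-block solution:
  B0:   IN={a@B1, b@B2, d@B2, e@B0, f@B0, f@B2}   OUT={a@B1, b@B2, d@B2, e@B0, f@B0}
  B1:   IN={a@B1, b@B2, d@B2, e@B0, f@B0}   OUT={a@B1, b@B2, d@B2, e@B0, f@B0}
  B2:   IN={a@B1, b@B2, d@B2, e@B0, f@B0}   OUT={a@B1, b@B2, d@B2, e@B0, f@B2}
  B3:   IN={a@B1, b@B2, d@B2, e@B0, f@B0, f@B2}   OUT={a@B1, b@B3, d@B2, e@B0, f@B0, f@B2}
  B4:   IN={a@B1, b@B3, d@B2, e@B0, f@B0, f@B2}   OUT={a@B1, b@B3, d@B4, e@B4, f@B4}
  B5:   IN={a@B1, b@B3, d@B4, e@B4, f@B4}   OUT={a@B1, b@B3, c@B5, d@B4, e@B4, f@B4}
  B6:   IN={a@B1, b@B3, c@B5, d@B4, e@B4, f@B4}   OUT={a@B1, b@B6, c@B6, d@B4, e@B4, f@B6}
  B7:   IN={a@B1, b@B6, c@B6, d@B4, e@B4, f@B6}   OUT={a@B1, b@B6, c@B6, d@B4, e@B4, f@B6}

Merge at B4: IN[B4] = OUT[B3] = {a@B1, b@B3, d@B2, e@B0, f@B0, f@B2}
Applying B4's transfer function to that IN value gives OUT[B4] (row B4 above).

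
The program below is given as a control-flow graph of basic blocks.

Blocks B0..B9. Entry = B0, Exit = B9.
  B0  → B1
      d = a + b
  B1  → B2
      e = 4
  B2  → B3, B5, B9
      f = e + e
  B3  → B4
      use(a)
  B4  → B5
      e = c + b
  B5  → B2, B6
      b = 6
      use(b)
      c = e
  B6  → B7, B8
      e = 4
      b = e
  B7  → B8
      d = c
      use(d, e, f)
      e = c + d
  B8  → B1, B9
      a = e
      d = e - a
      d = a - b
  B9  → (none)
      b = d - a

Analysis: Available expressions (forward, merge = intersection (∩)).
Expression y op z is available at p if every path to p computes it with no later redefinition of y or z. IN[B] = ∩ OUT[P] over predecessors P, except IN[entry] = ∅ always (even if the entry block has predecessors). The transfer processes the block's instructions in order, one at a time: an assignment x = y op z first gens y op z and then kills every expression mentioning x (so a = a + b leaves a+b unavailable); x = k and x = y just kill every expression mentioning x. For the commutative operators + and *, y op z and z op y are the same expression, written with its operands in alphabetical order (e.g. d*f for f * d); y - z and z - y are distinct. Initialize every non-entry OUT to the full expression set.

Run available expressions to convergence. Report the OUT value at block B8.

Per-block solution:
  B0:  IN={}  OUT={a+b}
  B1:  IN={}  OUT={}
  B2:  IN={}  OUT={e+e}
  B3:  IN={e+e}  OUT={e+e}
  B4:  IN={e+e}  OUT={b+c}
  B5:  IN={}  OUT={}
  B6:  IN={}  OUT={}
  B7:  IN={}  OUT={c+d}
  B8:  IN={}  OUT={a-b, e-a}
  B9:  IN={}  OUT={d-a}

Merge at B8: IN[B8] = OUT[B6] ∩ OUT[B7] = {}
Applying B8's transfer function to that IN value gives OUT[B8] (row B8 above).

Answer: {a-b, e-a}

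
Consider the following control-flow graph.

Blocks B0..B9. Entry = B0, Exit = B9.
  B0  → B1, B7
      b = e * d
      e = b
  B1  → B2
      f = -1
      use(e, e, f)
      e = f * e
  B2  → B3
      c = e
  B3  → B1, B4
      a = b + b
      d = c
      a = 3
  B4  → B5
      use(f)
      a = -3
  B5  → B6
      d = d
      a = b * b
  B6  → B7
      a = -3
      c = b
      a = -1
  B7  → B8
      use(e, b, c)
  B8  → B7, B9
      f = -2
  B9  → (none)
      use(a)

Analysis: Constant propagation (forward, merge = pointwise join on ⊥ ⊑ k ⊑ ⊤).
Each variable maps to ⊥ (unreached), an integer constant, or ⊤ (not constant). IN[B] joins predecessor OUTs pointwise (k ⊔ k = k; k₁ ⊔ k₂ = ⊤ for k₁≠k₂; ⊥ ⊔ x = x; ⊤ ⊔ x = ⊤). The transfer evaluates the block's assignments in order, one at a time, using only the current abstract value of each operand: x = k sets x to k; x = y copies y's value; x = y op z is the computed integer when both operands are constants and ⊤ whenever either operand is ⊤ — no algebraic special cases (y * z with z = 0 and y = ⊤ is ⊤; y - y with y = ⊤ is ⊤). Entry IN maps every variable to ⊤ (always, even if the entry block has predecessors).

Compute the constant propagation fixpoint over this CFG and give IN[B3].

Fixpoint table:
  B0: | IN=(all ⊤) | OUT=(all ⊤)
  B1: | IN=(all ⊤) | OUT={f:-1; rest ⊤}
  B2: | IN={f:-1; rest ⊤} | OUT={f:-1; rest ⊤}
  B3: | IN={f:-1; rest ⊤} | OUT={a:3, f:-1; rest ⊤}
  B4: | IN={a:3, f:-1; rest ⊤} | OUT={a:-3, f:-1; rest ⊤}
  B5: | IN={a:-3, f:-1; rest ⊤} | OUT={f:-1; rest ⊤}
  B6: | IN={f:-1; rest ⊤} | OUT={a:-1, f:-1; rest ⊤}
  B7: | IN=(all ⊤) | OUT=(all ⊤)
  B8: | IN=(all ⊤) | OUT={f:-2; rest ⊤}
  B9: | IN={f:-2; rest ⊤} | OUT={f:-2; rest ⊤}

Merge at B3: IN[B3] = OUT[B2] = {a: ⊤, b: ⊤, c: ⊤, d: ⊤, e: ⊤, f: -1}

Answer: {a: ⊤, b: ⊤, c: ⊤, d: ⊤, e: ⊤, f: -1}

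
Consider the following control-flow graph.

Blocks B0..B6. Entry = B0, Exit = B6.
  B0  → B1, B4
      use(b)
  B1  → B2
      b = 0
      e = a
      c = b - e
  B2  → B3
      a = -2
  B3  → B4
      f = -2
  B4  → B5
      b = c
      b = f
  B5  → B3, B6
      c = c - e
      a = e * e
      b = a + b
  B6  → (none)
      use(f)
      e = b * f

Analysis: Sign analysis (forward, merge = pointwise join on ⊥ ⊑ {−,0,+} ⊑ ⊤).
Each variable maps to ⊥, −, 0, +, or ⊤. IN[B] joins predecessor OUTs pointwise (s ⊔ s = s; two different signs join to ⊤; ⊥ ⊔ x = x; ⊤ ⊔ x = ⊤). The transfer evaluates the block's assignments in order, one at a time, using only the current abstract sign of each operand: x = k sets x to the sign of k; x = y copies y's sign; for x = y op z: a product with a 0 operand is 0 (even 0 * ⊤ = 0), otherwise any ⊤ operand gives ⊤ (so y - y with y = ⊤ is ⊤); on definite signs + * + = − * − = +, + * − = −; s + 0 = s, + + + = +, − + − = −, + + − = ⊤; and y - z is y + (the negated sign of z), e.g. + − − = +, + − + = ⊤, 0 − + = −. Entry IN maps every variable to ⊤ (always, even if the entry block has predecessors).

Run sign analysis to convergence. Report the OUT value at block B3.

Answer: {a: ⊤, b: ⊤, c: ⊤, d: ⊤, e: ⊤, f: -}

Derivation:
Fixpoint table:
  B0:   IN=(all ⊤)   OUT=(all ⊤)
  B1:   IN=(all ⊤)   OUT={b:0; rest ⊤}
  B2:   IN={b:0; rest ⊤}   OUT={a:-, b:0; rest ⊤}
  B3:   IN=(all ⊤)   OUT={f:-; rest ⊤}
  B4:   IN=(all ⊤)   OUT=(all ⊤)
  B5:   IN=(all ⊤)   OUT=(all ⊤)
  B6:   IN=(all ⊤)   OUT=(all ⊤)

Merge at B3: IN[B3] = OUT[B2] ⊔ OUT[B5] = {a: ⊤, b: ⊤, c: ⊤, d: ⊤, e: ⊤, f: ⊤}
Applying B3's transfer function to that IN value gives OUT[B3] (row B3 above).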